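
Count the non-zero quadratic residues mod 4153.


For prime p, the number of non-zero quadratic residues is (p-1)/2.
= (4153-1)/2
= 2076

2076


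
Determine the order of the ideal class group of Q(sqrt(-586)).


K = Q(sqrt(-586)). d mod 4 = 2, so D = disc(K) = 4d = -2344
h(K) equals the number of primitive reduced positive-definite forms (a, b, c) = a*x^2 + b*x*y + c*y^2 with b^2 - 4ac = D,
where reduced means |b| <= a <= c, with b >= 0 whenever |b| = a or a = c, and primitive means gcd(a, b, c) = 1.
Reduced forces 3a^2 <= |D| = 2344, so 1 <= a <= 27; b must have the parity of D, and c = (b^2 - D)/(4a) must be an integer >= a.
Enumerate a = 1..27, b in [-a, a]:
  a=1: (1, 0, 586)  [1]
  a=2: (2, 0, 293)  [1]
  a=3..4: none
  a=5: (5, -4, 118), (5, 4, 118)  [2]
  a=6: none
  a=7: (7, -6, 85), (7, 6, 85)  [2]
  a=8..9: none
  a=10: (10, -4, 59), (10, 4, 59)  [2]
  a=11..12: none
  a=13: (13, -10, 47), (13, 10, 47)  [2]
  a=14: (14, -8, 43), (14, 8, 43)  [2]
  a=15..16: none
  a=17: (17, -6, 35), (17, 6, 35)  [2]
  a=18..22: none
  a=23: (23, -18, 29), (23, 18, 29)  [2]
  a=24: none
  a=25: (25, -16, 26), (25, 16, 26)  [2]
  a=26..27: none
Total reduced forms: 1 + 1 + 2 + 2 + 2 + 2 + 2 + 2 + 2 + 2 = 18
h = 18

18


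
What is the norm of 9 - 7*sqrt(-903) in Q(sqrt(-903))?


N(a + b*sqrt(d)) = a^2 - d*b^2
= (9)^2 - (-903)*(-7)^2
= 81 + 44247
= 44328

44328


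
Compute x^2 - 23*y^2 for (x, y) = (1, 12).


x^2 - d*y^2
= 1^2 - 23*12^2
= 1 - 3312
= -3311

-3311


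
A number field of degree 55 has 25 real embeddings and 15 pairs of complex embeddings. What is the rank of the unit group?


By Dirichlet's unit theorem:
rank = r1 + r2 - 1
= 25 + 15 - 1
= 39

39


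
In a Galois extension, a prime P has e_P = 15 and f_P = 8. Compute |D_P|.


|D_P| = e * f
= 15 * 8
= 120

120


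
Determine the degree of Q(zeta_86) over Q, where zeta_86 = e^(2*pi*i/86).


The degree equals Euler's totient phi(86).
86 = 2 * 43
phi(86) = 42

42


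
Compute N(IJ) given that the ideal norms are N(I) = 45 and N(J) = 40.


N(IJ) = N(I) * N(J)
= 45 * 40
= 1800

1800


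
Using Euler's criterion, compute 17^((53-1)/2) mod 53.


p = 53 is prime and the exponent is (p-1)/2 = 26, so by Euler's criterion 17^26 = (17/53) = +1 or -1 mod 53.
Compute by square-and-multiply:
  26 = 16 + 8 + 2 (binary 11010)
  Repeated squaring mod 53: 17^1 = 17, 17^2 = 24, 17^4 = 46, 17^8 = 49, 17^16 = 16
  17^26 = 17^16 * 17^8 * 17^2 = 16 * 49 * 24 mod 53
    16 * 49 = 784 = 42 mod 53
    42 * 24 = 1008 = 1 mod 53
  17^26 = 1 mod 53
Result 1: 17 is a quadratic residue mod 53.
17^26 mod 53 = 1

1


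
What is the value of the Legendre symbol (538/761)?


p = 761 is prime, so compute (538/761) with the reciprocity algorithm (Jacobi-symbol steps: pull out 2s via (2/n), flip via reciprocity, reduce):
  pull out 2: (2/761) = +1  (since 761 mod 8 = 1)
  reciprocity: (269/761) -> +(761/269)
  reduce: (223/269)
  reciprocity: (223/269) -> +(269/223)
  reduce: (46/223)
  pull out 2: (2/223) = +1  (since 223 mod 8 = 7)
  reciprocity: (23/223) -> -(223/23)
  reduce: (16/23)
  pull out 2: (2/23) = +1  (since 23 mod 8 = 7)
  pull out 2: (2/23) = +1  (since 23 mod 8 = 7)
  pull out 2: (2/23) = +1  (since 23 mod 8 = 7)
  pull out 2: (2/23) = +1  (since 23 mod 8 = 7)
  (1/23) = 1
Product of signs = -1
(538/761) = -1

-1


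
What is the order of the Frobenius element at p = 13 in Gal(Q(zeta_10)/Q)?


The Frobenius at p in Gal(Q(zeta_n)/Q) = (Z/nZ)* is the class of p, so its order is ord_10(13), the smallest k >= 1 with 13^k = 1 mod 10.
n = 10 = 2 * 5, phi(10) = 4; the order divides phi(n).
Divisors of 4: 1, 2, 4
Repeated squaring mod 10: 13^1 = 3, 13^2 = 9, 13^4 = 1
Test divisors in increasing order:
  k=1: 13^1 = 3 mod 10
  k=2: 13^2 = 9 mod 10
  k=4: 13^4 = 1 mod 10  <- first divisor giving 1
Order = 4

4


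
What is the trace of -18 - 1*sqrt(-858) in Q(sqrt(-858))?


Tr(a + b*sqrt(d)) = (a + b*sqrt(d)) + (a - b*sqrt(d)) = 2a
= 2 * (-18)
= -36

-36


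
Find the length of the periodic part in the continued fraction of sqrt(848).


Run the CF algorithm for sqrt(848).
a_0 = floor(sqrt(848)) = 29; set m_0=0, q_0=1.
Recurrence: m' = q*a - m,  q' = (d - m'^2)/q,  a' = floor((a_0 + m')/q').
  step 1: m=29, q=7, a=8
  step 2: m=27, q=17, a=3
  step 3: m=24, q=16, a=3
  step 4: m=24, q=17, a=3
  step 5: m=27, q=7, a=8
  step 6: m=29, q=1, a=58
a_6 = 2*a_0 = 58, so the period closes here.
sqrt(848) = [29; 8, 3, 3, 3, 8, 58]
Period length = 6

6


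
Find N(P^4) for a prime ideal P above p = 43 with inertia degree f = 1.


N(P^a) = p^(a*f)
= 43^(4*1)
= 43^4
= 3418801

3418801


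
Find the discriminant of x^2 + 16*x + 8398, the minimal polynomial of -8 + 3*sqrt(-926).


The element -8 + 3*sqrt(-926) has minimal polynomial:
x^2 + 16*x + 8398
Discriminant = (16)^2 - 4*(8398)
= 256 - 33592
= -33336

-33336


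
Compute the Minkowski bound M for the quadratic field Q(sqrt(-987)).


d = -987, d mod 4 = 1, so disc(K) = d = -987; |disc(K)| = 987
Imaginary quadratic field, so n = 2, s = r2 = 1, r1 = 0
M = (n!/n^n) * (4/pi)^s * sqrt(|disc(K)|) = (2!/2^2) * (4/pi)^1 * sqrt(987)
= 0.5 * 1.273240 * 31.416556
= 20.0004

20.0004


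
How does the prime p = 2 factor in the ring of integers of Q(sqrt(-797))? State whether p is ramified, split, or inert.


K = Q(sqrt(-797)). Since d mod 4 = 3, disc(K) = -3188.
Check p | disc: -3188 mod 2 = 0.
p divides disc, so p ramifies: (p) = P^2 with e=2, f=1, g=1.
Therefore p is ramified.

ramified


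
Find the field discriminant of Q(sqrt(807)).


For K = Q(sqrt(d)) with d squarefree: disc(K) = d if d = 1 mod 4, and disc(K) = 4d if d = 2 or 3 mod 4.
Here d = 807, and d mod 4 = 3.
d = 3 mod 4, not 1 (O_K = Z[sqrt(d)]), so disc(K) = 4d = 4 * (807) = 3228

3228


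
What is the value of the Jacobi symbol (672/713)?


Compute (672/713) via quadratic reciprocity:
  pull out 2: (2/713) = +1  (since 713 mod 8 = 1)
  pull out 2: (2/713) = +1  (since 713 mod 8 = 1)
  pull out 2: (2/713) = +1  (since 713 mod 8 = 1)
  pull out 2: (2/713) = +1  (since 713 mod 8 = 1)
  pull out 2: (2/713) = +1  (since 713 mod 8 = 1)
  reciprocity: (21/713) -> +(713/21)
  reduce: (20/21)
  pull out 2: (2/21) = -1  (since 21 mod 8 = 5)
  pull out 2: (2/21) = -1  (since 21 mod 8 = 5)
  reciprocity: (5/21) -> +(21/5)
  reduce: (1/5)
  (1/5) = 1
Product of signs = 1

1


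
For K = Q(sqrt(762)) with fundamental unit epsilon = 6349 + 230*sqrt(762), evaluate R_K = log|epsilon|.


epsilon = 6349 + 230*sqrt(762)
= 12697.9999
R = ln(12697.9999)
= 9.4492

9.4492


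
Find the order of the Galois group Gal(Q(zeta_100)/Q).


|Gal(Q(zeta_100)/Q)| = phi(100)
= 40

40


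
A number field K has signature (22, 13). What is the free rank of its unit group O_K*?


By Dirichlet's unit theorem:
rank = r1 + r2 - 1
= 22 + 13 - 1
= 34

34


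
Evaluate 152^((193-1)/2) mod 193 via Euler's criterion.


p = 193 is prime and the exponent is (p-1)/2 = 96, so by Euler's criterion 152^96 = (152/193) = +1 or -1 mod 193.
Compute by square-and-multiply:
  96 = 64 + 32 (binary 1100000)
  Repeated squaring mod 193: 152^1 = 152, 152^2 = 137, 152^4 = 48, 152^8 = 181, 152^16 = 144, 152^32 = 85, 152^64 = 84
  152^96 = 152^64 * 152^32 = 84 * 85 mod 193
    84 * 85 = 7140 = 192 mod 193
  152^96 = 192 mod 193
Result 192 = p - 1 = -1 mod 193: 152 is a quadratic non-residue mod 193. As a residue in [0, p-1] the value is 192.
152^96 mod 193 = 192

192


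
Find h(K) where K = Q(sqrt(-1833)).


K = Q(sqrt(-1833)). d mod 4 = 3, so D = disc(K) = 4d = -7332
h(K) equals the number of primitive reduced positive-definite forms (a, b, c) = a*x^2 + b*x*y + c*y^2 with b^2 - 4ac = D,
where reduced means |b| <= a <= c, with b >= 0 whenever |b| = a or a = c, and primitive means gcd(a, b, c) = 1.
Reduced forces 3a^2 <= |D| = 7332, so 1 <= a <= 49; b must have the parity of D, and c = (b^2 - D)/(4a) must be an integer >= a.
Enumerate a = 1..49, b in [-a, a]:
  a=1: (1, 0, 1833)  [1]
  a=2: (2, 2, 917)  [1]
  a=3: (3, 0, 611)  [1]
  a=4..5: none
  a=6: (6, 6, 307)  [1]
  a=7: (7, -2, 262), (7, 2, 262)  [2]
  a=8..10: none
  a=11: (11, -4, 167), (11, 4, 167)  [2]
  a=12: none
  a=13: (13, 0, 141)  [1]
  a=14: (14, -2, 131), (14, 2, 131)  [2]
  a=15..20: none
  a=21: (21, -12, 89), (21, 12, 89)  [2]
  a=22: (22, -18, 87), (22, 18, 87)  [2]
  a=23..25: none
  a=26: (26, 26, 77)  [1]
  a=27..28: none
  a=29: (29, -18, 66), (29, 18, 66)  [2]
  a=30..32: none
  a=33: (33, -18, 58), (33, 18, 58)  [2]
  a=34..38: none
  a=39: (39, 0, 47)  [1]
  a=40..41: none
  a=42: (42, -30, 49), (42, 30, 49)  [2]
  a=43: (43, 8, 43)  [1]
  a=44..49: none
Total reduced forms: 1 + 1 + 1 + 1 + 2 + 2 + 1 + 2 + 2 + 2 + 1 + 2 + 2 + 1 + 2 + 1 = 24
h = 24

24


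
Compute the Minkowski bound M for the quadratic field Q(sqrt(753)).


d = 753, d mod 4 = 1, so disc(K) = d = 753; |disc(K)| = 753
Real quadratic field, so n = 2, s = r2 = 0, r1 = 2
M = (n!/n^n) * (4/pi)^s * sqrt(|disc(K)|) = (2!/2^2) * (4/pi)^0 * sqrt(753)
= 0.5 * 1.000000 * 27.440845
= 13.7204

13.7204


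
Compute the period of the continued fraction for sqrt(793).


Run the CF algorithm for sqrt(793).
a_0 = floor(sqrt(793)) = 28; set m_0=0, q_0=1.
Recurrence: m' = q*a - m,  q' = (d - m'^2)/q,  a' = floor((a_0 + m')/q').
  step 1: m=28, q=9, a=6
  step 2: m=26, q=13, a=4
  step 3: m=26, q=9, a=6
  step 4: m=28, q=1, a=56
a_4 = 2*a_0 = 56, so the period closes here.
sqrt(793) = [28; 6, 4, 6, 56]
Period length = 4

4


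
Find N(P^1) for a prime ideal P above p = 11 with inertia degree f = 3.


N(P^a) = p^(a*f)
= 11^(1*3)
= 11^3
= 1331

1331


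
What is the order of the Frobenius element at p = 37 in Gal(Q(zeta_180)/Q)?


The Frobenius at p in Gal(Q(zeta_n)/Q) = (Z/nZ)* is the class of p, so its order is ord_180(37), the smallest k >= 1 with 37^k = 1 mod 180.
n = 180 = 2^2 * 3^2 * 5, phi(180) = 48; the order divides phi(n).
Divisors of 48: 1, 2, 3, 4, 6, 8, 12, 16, 24, 48
Repeated squaring mod 180: 37^1 = 37, 37^2 = 109, 37^4 = 1, 37^8 = 1, 37^16 = 1, 37^32 = 1
Test divisors in increasing order:
  k=1: 37^1 = 37 mod 180
  k=2: 37^2 = 109 mod 180
  k=3: 37^3 = 109 * 37 = 73 mod 180
  k=4: 37^4 = 1 mod 180  <- first divisor giving 1
Order = 4

4


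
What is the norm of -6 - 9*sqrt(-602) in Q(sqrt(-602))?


N(a + b*sqrt(d)) = a^2 - d*b^2
= (-6)^2 - (-602)*(-9)^2
= 36 + 48762
= 48798

48798


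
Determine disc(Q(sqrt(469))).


For K = Q(sqrt(d)) with d squarefree: disc(K) = d if d = 1 mod 4, and disc(K) = 4d if d = 2 or 3 mod 4.
Here d = 469, and d mod 4 = 1.
d = 1 mod 4 (O_K = Z[(1+sqrt(d))/2]), so disc(K) = d = 469

469


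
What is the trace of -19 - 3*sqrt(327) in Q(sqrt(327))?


Tr(a + b*sqrt(d)) = (a + b*sqrt(d)) + (a - b*sqrt(d)) = 2a
= 2 * (-19)
= -38

-38


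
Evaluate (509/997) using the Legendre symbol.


p = 997 is prime, so compute (509/997) with the reciprocity algorithm (Jacobi-symbol steps: pull out 2s via (2/n), flip via reciprocity, reduce):
  reciprocity: (509/997) -> +(997/509)
  reduce: (488/509)
  pull out 2: (2/509) = -1  (since 509 mod 8 = 5)
  pull out 2: (2/509) = -1  (since 509 mod 8 = 5)
  pull out 2: (2/509) = -1  (since 509 mod 8 = 5)
  reciprocity: (61/509) -> +(509/61)
  reduce: (21/61)
  reciprocity: (21/61) -> +(61/21)
  reduce: (19/21)
  reciprocity: (19/21) -> +(21/19)
  reduce: (2/19)
  pull out 2: (2/19) = -1  (since 19 mod 8 = 3)
  (1/19) = 1
Product of signs = 1
(509/997) = 1

1


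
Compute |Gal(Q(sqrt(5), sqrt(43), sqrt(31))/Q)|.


The 3 square roots of distinct primes are multiplicatively independent over Q,
so [K:Q] = 2^3 and Gal(K/Q) is isomorphic to (Z/2Z)^3.
|Gal| = 2^3 = 8

8


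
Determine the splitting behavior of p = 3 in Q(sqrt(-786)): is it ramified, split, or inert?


K = Q(sqrt(-786)). Since d mod 4 = 2, disc(K) = -3144.
Check p | disc: -3144 mod 3 = 0.
p divides disc, so p ramifies: (p) = P^2 with e=2, f=1, g=1.
Therefore p is ramified.

ramified


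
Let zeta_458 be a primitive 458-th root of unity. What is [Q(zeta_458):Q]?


The degree equals Euler's totient phi(458).
458 = 2 * 229
phi(458) = 228

228


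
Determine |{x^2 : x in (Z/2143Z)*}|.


For prime p, the number of non-zero quadratic residues is (p-1)/2.
= (2143-1)/2
= 1071

1071


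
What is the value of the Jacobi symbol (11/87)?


Compute (11/87) via quadratic reciprocity:
  reciprocity: (11/87) -> -(87/11)
  reduce: (10/11)
  pull out 2: (2/11) = -1  (since 11 mod 8 = 3)
  reciprocity: (5/11) -> +(11/5)
  reduce: (1/5)
  (1/5) = 1
Product of signs = 1

1


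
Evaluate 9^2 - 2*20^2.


x^2 - d*y^2
= 9^2 - 2*20^2
= 81 - 800
= -719

-719


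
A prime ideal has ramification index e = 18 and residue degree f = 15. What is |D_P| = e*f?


|D_P| = e * f
= 18 * 15
= 270

270


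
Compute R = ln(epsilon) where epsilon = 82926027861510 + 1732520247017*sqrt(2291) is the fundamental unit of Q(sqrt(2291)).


epsilon = 82926027861510 + 1732520247017*sqrt(2291)
= 1.6585e+14
R = ln(1.6585e+14)
= 32.7421

32.7421


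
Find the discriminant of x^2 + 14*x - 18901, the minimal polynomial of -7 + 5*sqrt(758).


The element -7 + 5*sqrt(758) has minimal polynomial:
x^2 + 14*x - 18901
Discriminant = (14)^2 - 4*(-18901)
= 196 + 75604
= 75800

75800


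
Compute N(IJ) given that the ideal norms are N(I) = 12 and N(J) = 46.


N(IJ) = N(I) * N(J)
= 12 * 46
= 552

552


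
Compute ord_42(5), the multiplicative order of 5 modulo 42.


We want ord_42(5), the smallest k >= 1 with 5^k = 1 mod 42.
n = 42 = 2 * 3 * 7, phi(42) = 12; the order divides phi(n).
Divisors of 12: 1, 2, 3, 4, 6, 12
Repeated squaring mod 42: 5^1 = 5, 5^2 = 25, 5^4 = 37, 5^8 = 25
Test divisors in increasing order:
  k=1: 5^1 = 5 mod 42
  k=2: 5^2 = 25 mod 42
  k=3: 5^3 = 25 * 5 = 41 mod 42
  k=4: 5^4 = 37 mod 42
  k=6: 5^6 = 37 * 25 = 1 mod 42  <- first divisor giving 1
Order = 6

6


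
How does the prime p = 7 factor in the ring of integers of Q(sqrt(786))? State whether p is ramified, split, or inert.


K = Q(sqrt(786)). Since d mod 4 = 2, disc(K) = 3144.
Check p | disc: 3144 mod 7 = 1.
p does not divide disc. Compute Legendre symbol (d/p):
2^((7-1)/2) mod 7 = 1
(d/p) = 1, so p splits: (p) = P*P' with e=1, f=1, g=2.
Therefore p is split.

split


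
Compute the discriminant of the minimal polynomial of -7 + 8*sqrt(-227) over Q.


The element -7 + 8*sqrt(-227) has minimal polynomial:
x^2 + 14*x + 14577
Discriminant = (14)^2 - 4*(14577)
= 196 - 58308
= -58112

-58112


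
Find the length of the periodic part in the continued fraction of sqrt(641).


Run the CF algorithm for sqrt(641).
a_0 = floor(sqrt(641)) = 25; set m_0=0, q_0=1.
Recurrence: m' = q*a - m,  q' = (d - m'^2)/q,  a' = floor((a_0 + m')/q').
  step 1: m=25, q=16, a=3
  step 2: m=23, q=7, a=6
  step 3: m=19, q=40, a=1
  step 4: m=21, q=5, a=9
  step 5: m=24, q=13, a=3
  step 6: m=15, q=32, a=1
  step 7: m=17, q=11, a=3
  step 8: m=16, q=35, a=1
  step 9: m=19, q=8, a=5
  step 10: m=21, q=25, a=1
  step 11: m=4, q=25, a=1
  step 12: m=21, q=8, a=5
  step 13: m=19, q=35, a=1
  step 14: m=16, q=11, a=3
  step 15: m=17, q=32, a=1
  step 16: m=15, q=13, a=3
  step 17: m=24, q=5, a=9
  step 18: m=21, q=40, a=1
  step 19: m=19, q=7, a=6
  step 20: m=23, q=16, a=3
  step 21: m=25, q=1, a=50
a_21 = 2*a_0 = 50, so the period closes here.
sqrt(641) = [25; 3, 6, 1, 9, 3, 1, 3, 1, 5, 1, 1, 5, 1, 3, 1, 3, 9, 1, 6, 3, 50]
Period length = 21

21


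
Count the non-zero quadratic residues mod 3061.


For prime p, the number of non-zero quadratic residues is (p-1)/2.
= (3061-1)/2
= 1530

1530


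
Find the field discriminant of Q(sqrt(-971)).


For K = Q(sqrt(d)) with d squarefree: disc(K) = d if d = 1 mod 4, and disc(K) = 4d if d = 2 or 3 mod 4.
Here d = -971, and d mod 4 = 1.
d = 1 mod 4 (O_K = Z[(1+sqrt(d))/2]), so disc(K) = d = -971

-971


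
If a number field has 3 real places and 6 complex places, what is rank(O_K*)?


By Dirichlet's unit theorem:
rank = r1 + r2 - 1
= 3 + 6 - 1
= 8

8


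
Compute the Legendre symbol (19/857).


p = 857 is prime, so compute (19/857) with the reciprocity algorithm (Jacobi-symbol steps: pull out 2s via (2/n), flip via reciprocity, reduce):
  reciprocity: (19/857) -> +(857/19)
  reduce: (2/19)
  pull out 2: (2/19) = -1  (since 19 mod 8 = 3)
  (1/19) = 1
Product of signs = -1
(19/857) = -1

-1


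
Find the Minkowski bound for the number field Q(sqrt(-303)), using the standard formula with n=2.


d = -303, d mod 4 = 1, so disc(K) = d = -303; |disc(K)| = 303
Imaginary quadratic field, so n = 2, s = r2 = 1, r1 = 0
M = (n!/n^n) * (4/pi)^s * sqrt(|disc(K)|) = (2!/2^2) * (4/pi)^1 * sqrt(303)
= 0.5 * 1.273240 * 17.406895
= 11.0816

11.0816


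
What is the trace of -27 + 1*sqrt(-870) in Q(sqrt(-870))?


Tr(a + b*sqrt(d)) = (a + b*sqrt(d)) + (a - b*sqrt(d)) = 2a
= 2 * (-27)
= -54

-54


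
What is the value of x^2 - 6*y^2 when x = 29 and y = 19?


x^2 - d*y^2
= 29^2 - 6*19^2
= 841 - 2166
= -1325

-1325


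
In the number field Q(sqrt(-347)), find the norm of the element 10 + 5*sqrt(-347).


N(a + b*sqrt(d)) = a^2 - d*b^2
= (10)^2 - (-347)*(5)^2
= 100 + 8675
= 8775

8775


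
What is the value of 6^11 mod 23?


p = 23 is prime and the exponent is (p-1)/2 = 11, so by Euler's criterion 6^11 = (6/23) = +1 or -1 mod 23.
Compute by square-and-multiply:
  11 = 8 + 2 + 1 (binary 1011)
  Repeated squaring mod 23: 6^1 = 6, 6^2 = 13, 6^4 = 8, 6^8 = 18
  6^11 = 6^8 * 6^2 * 6^1 = 18 * 13 * 6 mod 23
    18 * 13 = 234 = 4 mod 23
    4 * 6 = 24 = 1 mod 23
  6^11 = 1 mod 23
Result 1: 6 is a quadratic residue mod 23.
6^11 mod 23 = 1

1


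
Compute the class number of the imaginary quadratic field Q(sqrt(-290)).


K = Q(sqrt(-290)). d mod 4 = 2, so D = disc(K) = 4d = -1160
h(K) equals the number of primitive reduced positive-definite forms (a, b, c) = a*x^2 + b*x*y + c*y^2 with b^2 - 4ac = D,
where reduced means |b| <= a <= c, with b >= 0 whenever |b| = a or a = c, and primitive means gcd(a, b, c) = 1.
Reduced forces 3a^2 <= |D| = 1160, so 1 <= a <= 19; b must have the parity of D, and c = (b^2 - D)/(4a) must be an integer >= a.
Enumerate a = 1..19, b in [-a, a]:
  a=1: (1, 0, 290)  [1]
  a=2: (2, 0, 145)  [1]
  a=3: (3, -2, 97), (3, 2, 97)  [2]
  a=4: none
  a=5: (5, 0, 58)  [1]
  a=6: (6, -4, 49), (6, 4, 49)  [2]
  a=7: (7, -4, 42), (7, 4, 42)  [2]
  a=8: none
  a=9: (9, -8, 34), (9, 8, 34)  [2]
  a=10: (10, 0, 29)  [1]
  a=11..12: none
  a=13: (13, -6, 23), (13, 6, 23)  [2]
  a=14: (14, -4, 21), (14, 4, 21)  [2]
  a=15: (15, -10, 21), (15, 10, 21)  [2]
  a=16: none
  a=17: (17, -8, 18), (17, 8, 18)  [2]
  a=18..19: none
Total reduced forms: 1 + 1 + 2 + 1 + 2 + 2 + 2 + 1 + 2 + 2 + 2 + 2 = 20
h = 20

20


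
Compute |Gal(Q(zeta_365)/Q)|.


|Gal(Q(zeta_365)/Q)| = phi(365)
= 288

288


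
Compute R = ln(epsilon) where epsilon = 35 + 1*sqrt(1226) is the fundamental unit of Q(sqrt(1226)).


epsilon = 35 + 1*sqrt(1226)
= 70.0143
R = ln(70.0143)
= 4.2487

4.2487


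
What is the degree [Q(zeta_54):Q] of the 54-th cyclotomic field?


The degree equals Euler's totient phi(54).
54 = 2 * 3^3
phi(54) = 18

18


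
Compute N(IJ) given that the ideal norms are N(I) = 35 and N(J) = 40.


N(IJ) = N(I) * N(J)
= 35 * 40
= 1400

1400


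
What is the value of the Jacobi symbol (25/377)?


Compute (25/377) via quadratic reciprocity:
  reciprocity: (25/377) -> +(377/25)
  reduce: (2/25)
  pull out 2: (2/25) = +1  (since 25 mod 8 = 1)
  (1/25) = 1
Product of signs = 1

1


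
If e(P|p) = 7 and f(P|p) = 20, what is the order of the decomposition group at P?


|D_P| = e * f
= 7 * 20
= 140

140


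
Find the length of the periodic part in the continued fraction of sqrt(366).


Run the CF algorithm for sqrt(366).
a_0 = floor(sqrt(366)) = 19; set m_0=0, q_0=1.
Recurrence: m' = q*a - m,  q' = (d - m'^2)/q,  a' = floor((a_0 + m')/q').
  step 1: m=19, q=5, a=7
  step 2: m=16, q=22, a=1
  step 3: m=6, q=15, a=1
  step 4: m=9, q=19, a=1
  step 5: m=10, q=14, a=2
  step 6: m=18, q=3, a=12
  step 7: m=18, q=14, a=2
  step 8: m=10, q=19, a=1
  step 9: m=9, q=15, a=1
  step 10: m=6, q=22, a=1
  step 11: m=16, q=5, a=7
  step 12: m=19, q=1, a=38
a_12 = 2*a_0 = 38, so the period closes here.
sqrt(366) = [19; 7, 1, 1, 1, 2, 12, 2, 1, 1, 1, 7, 38]
Period length = 12

12


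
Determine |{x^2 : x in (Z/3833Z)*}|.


For prime p, the number of non-zero quadratic residues is (p-1)/2.
= (3833-1)/2
= 1916

1916


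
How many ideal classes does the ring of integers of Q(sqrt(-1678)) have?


K = Q(sqrt(-1678)). d mod 4 = 2, so D = disc(K) = 4d = -6712
h(K) equals the number of primitive reduced positive-definite forms (a, b, c) = a*x^2 + b*x*y + c*y^2 with b^2 - 4ac = D,
where reduced means |b| <= a <= c, with b >= 0 whenever |b| = a or a = c, and primitive means gcd(a, b, c) = 1.
Reduced forces 3a^2 <= |D| = 6712, so 1 <= a <= 47; b must have the parity of D, and c = (b^2 - D)/(4a) must be an integer >= a.
Enumerate a = 1..47, b in [-a, a]:
  a=1: (1, 0, 1678)  [1]
  a=2: (2, 0, 839)  [1]
  a=3..6: none
  a=7: (7, -6, 241), (7, 6, 241)  [2]
  a=8..10: none
  a=11: (11, -8, 154), (11, 8, 154)  [2]
  a=12: none
  a=13: (13, -10, 131), (13, 10, 131)  [2]
  a=14: (14, -8, 121), (14, 8, 121)  [2]
  a=15..21: none
  a=22: (22, -8, 77), (22, 8, 77)  [2]
  a=23: (23, -2, 73), (23, 2, 73)  [2]
  a=24..25: none
  a=26: (26, -16, 67), (26, 16, 67)  [2]
  a=27..28: none
  a=29: (29, -4, 58), (29, 4, 58)  [2]
  a=30..45: none
  a=46: (46, -44, 47), (46, 44, 47)  [2]
  a=47: none
Total reduced forms: 1 + 1 + 2 + 2 + 2 + 2 + 2 + 2 + 2 + 2 + 2 = 20
h = 20

20


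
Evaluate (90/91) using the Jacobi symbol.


Compute (90/91) via quadratic reciprocity:
  pull out 2: (2/91) = -1  (since 91 mod 8 = 3)
  reciprocity: (45/91) -> +(91/45)
  reduce: (1/45)
  (1/45) = 1
Product of signs = -1

-1


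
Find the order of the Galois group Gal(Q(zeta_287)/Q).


|Gal(Q(zeta_287)/Q)| = phi(287)
= 240

240


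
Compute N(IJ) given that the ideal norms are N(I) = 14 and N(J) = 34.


N(IJ) = N(I) * N(J)
= 14 * 34
= 476

476


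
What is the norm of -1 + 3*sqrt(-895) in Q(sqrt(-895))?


N(a + b*sqrt(d)) = a^2 - d*b^2
= (-1)^2 - (-895)*(3)^2
= 1 + 8055
= 8056

8056


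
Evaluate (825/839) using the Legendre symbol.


p = 839 is prime, so compute (825/839) with the reciprocity algorithm (Jacobi-symbol steps: pull out 2s via (2/n), flip via reciprocity, reduce):
  reciprocity: (825/839) -> +(839/825)
  reduce: (14/825)
  pull out 2: (2/825) = +1  (since 825 mod 8 = 1)
  reciprocity: (7/825) -> +(825/7)
  reduce: (6/7)
  pull out 2: (2/7) = +1  (since 7 mod 8 = 7)
  reciprocity: (3/7) -> -(7/3)
  reduce: (1/3)
  (1/3) = 1
Product of signs = -1
(825/839) = -1

-1


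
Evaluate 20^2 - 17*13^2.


x^2 - d*y^2
= 20^2 - 17*13^2
= 400 - 2873
= -2473

-2473


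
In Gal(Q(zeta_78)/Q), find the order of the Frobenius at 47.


The Frobenius at p in Gal(Q(zeta_n)/Q) = (Z/nZ)* is the class of p, so its order is ord_78(47), the smallest k >= 1 with 47^k = 1 mod 78.
n = 78 = 2 * 3 * 13, phi(78) = 24; the order divides phi(n).
Divisors of 24: 1, 2, 3, 4, 6, 8, 12, 24
Repeated squaring mod 78: 47^1 = 47, 47^2 = 25, 47^4 = 1, 47^8 = 1, 47^16 = 1
Test divisors in increasing order:
  k=1: 47^1 = 47 mod 78
  k=2: 47^2 = 25 mod 78
  k=3: 47^3 = 25 * 47 = 5 mod 78
  k=4: 47^4 = 1 mod 78  <- first divisor giving 1
Order = 4

4


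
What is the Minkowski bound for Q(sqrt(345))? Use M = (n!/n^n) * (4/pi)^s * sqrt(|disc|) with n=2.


d = 345, d mod 4 = 1, so disc(K) = d = 345; |disc(K)| = 345
Real quadratic field, so n = 2, s = r2 = 0, r1 = 2
M = (n!/n^n) * (4/pi)^s * sqrt(|disc(K)|) = (2!/2^2) * (4/pi)^0 * sqrt(345)
= 0.5 * 1.000000 * 18.574176
= 9.2871

9.2871


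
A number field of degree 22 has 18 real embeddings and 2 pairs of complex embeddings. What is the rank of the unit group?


By Dirichlet's unit theorem:
rank = r1 + r2 - 1
= 18 + 2 - 1
= 19

19


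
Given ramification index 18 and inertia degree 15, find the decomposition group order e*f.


|D_P| = e * f
= 18 * 15
= 270

270


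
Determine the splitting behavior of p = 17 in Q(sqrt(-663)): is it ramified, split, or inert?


K = Q(sqrt(-663)). Since d mod 4 = 1, disc(K) = -663.
Check p | disc: -663 mod 17 = 0.
p divides disc, so p ramifies: (p) = P^2 with e=2, f=1, g=1.
Therefore p is ramified.

ramified


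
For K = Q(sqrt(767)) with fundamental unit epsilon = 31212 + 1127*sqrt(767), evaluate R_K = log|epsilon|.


epsilon = 31212 + 1127*sqrt(767)
= 62424.0000
R = ln(62424.0000)
= 11.0417

11.0417


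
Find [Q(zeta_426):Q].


The degree equals Euler's totient phi(426).
426 = 2 * 3 * 71
phi(426) = 140

140


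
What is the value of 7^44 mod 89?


p = 89 is prime and the exponent is (p-1)/2 = 44, so by Euler's criterion 7^44 = (7/89) = +1 or -1 mod 89.
Compute by square-and-multiply:
  44 = 32 + 8 + 4 (binary 101100)
  Repeated squaring mod 89: 7^1 = 7, 7^2 = 49, 7^4 = 87, 7^8 = 4, 7^16 = 16, 7^32 = 78
  7^44 = 7^32 * 7^8 * 7^4 = 78 * 4 * 87 mod 89
    78 * 4 = 312 = 45 mod 89
    45 * 87 = 3915 = 88 mod 89
  7^44 = 88 mod 89
Result 88 = p - 1 = -1 mod 89: 7 is a quadratic non-residue mod 89. As a residue in [0, p-1] the value is 88.
7^44 mod 89 = 88

88


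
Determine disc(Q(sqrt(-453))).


For K = Q(sqrt(d)) with d squarefree: disc(K) = d if d = 1 mod 4, and disc(K) = 4d if d = 2 or 3 mod 4.
Here d = -453, and d mod 4 = 3.
d = 3 mod 4, not 1 (O_K = Z[sqrt(d)]), so disc(K) = 4d = 4 * (-453) = -1812

-1812


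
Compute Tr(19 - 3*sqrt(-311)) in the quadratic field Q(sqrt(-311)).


Tr(a + b*sqrt(d)) = (a + b*sqrt(d)) + (a - b*sqrt(d)) = 2a
= 2 * (19)
= 38

38


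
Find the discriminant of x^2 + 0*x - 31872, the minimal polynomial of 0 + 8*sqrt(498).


The element 0 + 8*sqrt(498) has minimal polynomial:
x^2 + 0*x - 31872
Discriminant = (0)^2 - 4*(-31872)
= 0 + 127488
= 127488

127488


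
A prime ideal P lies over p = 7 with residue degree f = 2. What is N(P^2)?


N(P^a) = p^(a*f)
= 7^(2*2)
= 7^4
= 2401

2401


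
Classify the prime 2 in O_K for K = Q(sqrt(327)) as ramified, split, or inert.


K = Q(sqrt(327)). Since d mod 4 = 3, disc(K) = 1308.
Check p | disc: 1308 mod 2 = 0.
p divides disc, so p ramifies: (p) = P^2 with e=2, f=1, g=1.
Therefore p is ramified.

ramified


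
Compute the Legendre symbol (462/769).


p = 769 is prime, so compute (462/769) with the reciprocity algorithm (Jacobi-symbol steps: pull out 2s via (2/n), flip via reciprocity, reduce):
  pull out 2: (2/769) = +1  (since 769 mod 8 = 1)
  reciprocity: (231/769) -> +(769/231)
  reduce: (76/231)
  pull out 2: (2/231) = +1  (since 231 mod 8 = 7)
  pull out 2: (2/231) = +1  (since 231 mod 8 = 7)
  reciprocity: (19/231) -> -(231/19)
  reduce: (3/19)
  reciprocity: (3/19) -> -(19/3)
  reduce: (1/3)
  (1/3) = 1
Product of signs = 1
(462/769) = 1

1


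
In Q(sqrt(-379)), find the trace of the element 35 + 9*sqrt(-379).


Tr(a + b*sqrt(d)) = (a + b*sqrt(d)) + (a - b*sqrt(d)) = 2a
= 2 * (35)
= 70

70


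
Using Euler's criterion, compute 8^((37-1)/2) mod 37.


p = 37 is prime and the exponent is (p-1)/2 = 18, so by Euler's criterion 8^18 = (8/37) = +1 or -1 mod 37.
Compute by square-and-multiply:
  18 = 16 + 2 (binary 10010)
  Repeated squaring mod 37: 8^1 = 8, 8^2 = 27, 8^4 = 26, 8^8 = 10, 8^16 = 26
  8^18 = 8^16 * 8^2 = 26 * 27 mod 37
    26 * 27 = 702 = 36 mod 37
  8^18 = 36 mod 37
Result 36 = p - 1 = -1 mod 37: 8 is a quadratic non-residue mod 37. As a residue in [0, p-1] the value is 36.
8^18 mod 37 = 36

36


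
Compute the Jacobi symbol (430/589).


Compute (430/589) via quadratic reciprocity:
  pull out 2: (2/589) = -1  (since 589 mod 8 = 5)
  reciprocity: (215/589) -> +(589/215)
  reduce: (159/215)
  reciprocity: (159/215) -> -(215/159)
  reduce: (56/159)
  pull out 2: (2/159) = +1  (since 159 mod 8 = 7)
  pull out 2: (2/159) = +1  (since 159 mod 8 = 7)
  pull out 2: (2/159) = +1  (since 159 mod 8 = 7)
  reciprocity: (7/159) -> -(159/7)
  reduce: (5/7)
  reciprocity: (5/7) -> +(7/5)
  reduce: (2/5)
  pull out 2: (2/5) = -1  (since 5 mod 8 = 5)
  (1/5) = 1
Product of signs = 1

1


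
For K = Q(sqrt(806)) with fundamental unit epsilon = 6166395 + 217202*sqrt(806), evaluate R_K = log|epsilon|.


epsilon = 6166395 + 217202*sqrt(806)
= 1.2333e+07
R = ln(1.2333e+07)
= 16.3278

16.3278


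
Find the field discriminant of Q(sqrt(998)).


For K = Q(sqrt(d)) with d squarefree: disc(K) = d if d = 1 mod 4, and disc(K) = 4d if d = 2 or 3 mod 4.
Here d = 998, and d mod 4 = 2.
d = 2 mod 4, not 1 (O_K = Z[sqrt(d)]), so disc(K) = 4d = 4 * (998) = 3992

3992


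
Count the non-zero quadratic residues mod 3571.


For prime p, the number of non-zero quadratic residues is (p-1)/2.
= (3571-1)/2
= 1785

1785


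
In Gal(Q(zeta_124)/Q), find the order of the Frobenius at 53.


The Frobenius at p in Gal(Q(zeta_n)/Q) = (Z/nZ)* is the class of p, so its order is ord_124(53), the smallest k >= 1 with 53^k = 1 mod 124.
n = 124 = 2^2 * 31, phi(124) = 60; the order divides phi(n).
Divisors of 60: 1, 2, 3, 4, 5, 6, 10, 12, 15, 20, 30, 60
Repeated squaring mod 124: 53^1 = 53, 53^2 = 81, 53^4 = 113, 53^8 = 121, 53^16 = 9, 53^32 = 81
Test divisors in increasing order:
  k=1: 53^1 = 53 mod 124
  k=2: 53^2 = 81 mod 124
  k=3: 53^3 = 81 * 53 = 77 mod 124
  k=4: 53^4 = 113 mod 124
  k=5: 53^5 = 113 * 53 = 37 mod 124
  k=6: 53^6 = 113 * 81 = 101 mod 124
  k=10: 53^10 = 121 * 81 = 5 mod 124
  k=12: 53^12 = 121 * 113 = 33 mod 124
  k=15: 53^15 = 121 * 113 * 81 * 53 = 61 mod 124
  k=20: 53^20 = 9 * 113 = 25 mod 124
  k=30: 53^30 = 9 * 121 * 113 * 81 = 1 mod 124  <- first divisor giving 1
Order = 30

30


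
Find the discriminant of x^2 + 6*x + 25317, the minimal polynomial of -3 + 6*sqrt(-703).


The element -3 + 6*sqrt(-703) has minimal polynomial:
x^2 + 6*x + 25317
Discriminant = (6)^2 - 4*(25317)
= 36 - 101268
= -101232

-101232


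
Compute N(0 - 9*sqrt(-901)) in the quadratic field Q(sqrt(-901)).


N(a + b*sqrt(d)) = a^2 - d*b^2
= (0)^2 - (-901)*(-9)^2
= 0 + 72981
= 72981

72981


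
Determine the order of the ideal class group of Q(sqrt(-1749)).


K = Q(sqrt(-1749)). d mod 4 = 3, so D = disc(K) = 4d = -6996
h(K) equals the number of primitive reduced positive-definite forms (a, b, c) = a*x^2 + b*x*y + c*y^2 with b^2 - 4ac = D,
where reduced means |b| <= a <= c, with b >= 0 whenever |b| = a or a = c, and primitive means gcd(a, b, c) = 1.
Reduced forces 3a^2 <= |D| = 6996, so 1 <= a <= 48; b must have the parity of D, and c = (b^2 - D)/(4a) must be an integer >= a.
Enumerate a = 1..48, b in [-a, a]:
  a=1: (1, 0, 1749)  [1]
  a=2: (2, 2, 875)  [1]
  a=3: (3, 0, 583)  [1]
  a=4: none
  a=5: (5, -2, 350), (5, 2, 350)  [2]
  a=6: (6, 6, 293)  [1]
  a=7: (7, -2, 250), (7, 2, 250)  [2]
  a=8..9: none
  a=10: (10, -2, 175), (10, 2, 175)  [2]
  a=11: (11, 0, 159)  [1]
  a=12..13: none
  a=14: (14, -2, 125), (14, 2, 125)  [2]
  a=15: (15, -12, 119), (15, 12, 119)  [2]
  a=16: none
  a=17: (17, -12, 105), (17, 12, 105)  [2]
  a=18..20: none
  a=21: (21, -12, 85), (21, 12, 85)  [2]
  a=22: (22, 22, 85)  [1]
  a=23..24: none
  a=25: (25, -2, 70), (25, 2, 70)  [2]
  a=26..28: none
  a=29: (29, -14, 62), (29, 14, 62)  [2]
  a=30: (30, -18, 61), (30, 18, 61)  [2]
  a=31: (31, -14, 58), (31, 14, 58)  [2]
  a=32: none
  a=33: (33, 0, 53)  [1]
  a=34: (34, -22, 55), (34, 22, 55)  [2]
  a=35: (35, -12, 51), (35, -2, 50), (35, 2, 50), (35, 12, 51)  [4]
  a=36: none
  a=37: (37, -16, 49), (37, 16, 49)  [2]
  a=38..41: none
  a=42: (42, -30, 47), (42, 30, 47)  [2]
  a=43: (43, 20, 43)  [1]
  a=44..48: none
Total reduced forms: 1 + 1 + 1 + 2 + 1 + 2 + 2 + 1 + 2 + 2 + 2 + 2 + 1 + 2 + 2 + 2 + 2 + 1 + 2 + 4 + 2 + 2 + 1 = 40
h = 40

40


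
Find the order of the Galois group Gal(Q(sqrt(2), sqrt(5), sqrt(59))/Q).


The 3 square roots of distinct primes are multiplicatively independent over Q,
so [K:Q] = 2^3 and Gal(K/Q) is isomorphic to (Z/2Z)^3.
|Gal| = 2^3 = 8

8


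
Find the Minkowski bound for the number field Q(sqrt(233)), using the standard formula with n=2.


d = 233, d mod 4 = 1, so disc(K) = d = 233; |disc(K)| = 233
Real quadratic field, so n = 2, s = r2 = 0, r1 = 2
M = (n!/n^n) * (4/pi)^s * sqrt(|disc(K)|) = (2!/2^2) * (4/pi)^0 * sqrt(233)
= 0.5 * 1.000000 * 15.264338
= 7.6322

7.6322


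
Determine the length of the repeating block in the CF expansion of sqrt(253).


Run the CF algorithm for sqrt(253).
a_0 = floor(sqrt(253)) = 15; set m_0=0, q_0=1.
Recurrence: m' = q*a - m,  q' = (d - m'^2)/q,  a' = floor((a_0 + m')/q').
  step 1: m=15, q=28, a=1
  step 2: m=13, q=3, a=9
  step 3: m=14, q=19, a=1
  step 4: m=5, q=12, a=1
  step 5: m=7, q=17, a=1
  step 6: m=10, q=9, a=2
  step 7: m=8, q=21, a=1
  step 8: m=13, q=4, a=7
  step 9: m=15, q=7, a=4
  step 10: m=13, q=12, a=2
  step 11: m=11, q=11, a=2
  step 12: m=11, q=12, a=2
  step 13: m=13, q=7, a=4
  step 14: m=15, q=4, a=7
  step 15: m=13, q=21, a=1
  step 16: m=8, q=9, a=2
  step 17: m=10, q=17, a=1
  step 18: m=7, q=12, a=1
  step 19: m=5, q=19, a=1
  step 20: m=14, q=3, a=9
  step 21: m=13, q=28, a=1
  step 22: m=15, q=1, a=30
a_22 = 2*a_0 = 30, so the period closes here.
sqrt(253) = [15; 1, 9, 1, 1, 1, 2, 1, 7, 4, 2, 2, 2, 4, 7, 1, 2, 1, 1, 1, 9, 1, 30]
Period length = 22

22


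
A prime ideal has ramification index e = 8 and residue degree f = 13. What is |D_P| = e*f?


|D_P| = e * f
= 8 * 13
= 104

104


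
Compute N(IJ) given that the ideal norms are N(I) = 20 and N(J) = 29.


N(IJ) = N(I) * N(J)
= 20 * 29
= 580

580


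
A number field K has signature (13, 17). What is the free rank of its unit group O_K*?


By Dirichlet's unit theorem:
rank = r1 + r2 - 1
= 13 + 17 - 1
= 29

29


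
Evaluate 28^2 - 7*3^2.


x^2 - d*y^2
= 28^2 - 7*3^2
= 784 - 63
= 721

721


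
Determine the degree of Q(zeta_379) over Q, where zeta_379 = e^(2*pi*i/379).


The degree equals Euler's totient phi(379).
379 = 379
phi(379) = 378

378


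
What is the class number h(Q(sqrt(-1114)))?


K = Q(sqrt(-1114)). d mod 4 = 2, so D = disc(K) = 4d = -4456
h(K) equals the number of primitive reduced positive-definite forms (a, b, c) = a*x^2 + b*x*y + c*y^2 with b^2 - 4ac = D,
where reduced means |b| <= a <= c, with b >= 0 whenever |b| = a or a = c, and primitive means gcd(a, b, c) = 1.
Reduced forces 3a^2 <= |D| = 4456, so 1 <= a <= 38; b must have the parity of D, and c = (b^2 - D)/(4a) must be an integer >= a.
Enumerate a = 1..38, b in [-a, a]:
  a=1: (1, 0, 1114)  [1]
  a=2: (2, 0, 557)  [1]
  a=3..4: none
  a=5: (5, -2, 223), (5, 2, 223)  [2]
  a=6..9: none
  a=10: (10, -8, 113), (10, 8, 113)  [2]
  a=11..12: none
  a=13: (13, -4, 86), (13, 4, 86)  [2]
  a=14..16: none
  a=17: (17, -10, 67), (17, 10, 67)  [2]
  a=18: none
  a=19: (19, -16, 62), (19, 16, 62)  [2]
  a=20..22: none
  a=23: (23, -12, 50), (23, 12, 50)  [2]
  a=24: none
  a=25: (25, -12, 46), (25, 12, 46)  [2]
  a=26: (26, -4, 43), (26, 4, 43)  [2]
  a=27..30: none
  a=31: (31, -16, 38), (31, 16, 38)  [2]
  a=32..33: none
  a=34: (34, -24, 37), (34, 24, 37)  [2]
  a=35..38: none
Total reduced forms: 1 + 1 + 2 + 2 + 2 + 2 + 2 + 2 + 2 + 2 + 2 + 2 = 22
h = 22

22


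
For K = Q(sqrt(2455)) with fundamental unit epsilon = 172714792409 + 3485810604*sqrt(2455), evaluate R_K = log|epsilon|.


epsilon = 172714792409 + 3485810604*sqrt(2455)
= 3.4543e+11
R = ln(3.4543e+11)
= 26.5681

26.5681


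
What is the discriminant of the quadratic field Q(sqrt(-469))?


For K = Q(sqrt(d)) with d squarefree: disc(K) = d if d = 1 mod 4, and disc(K) = 4d if d = 2 or 3 mod 4.
Here d = -469, and d mod 4 = 3.
d = 3 mod 4, not 1 (O_K = Z[sqrt(d)]), so disc(K) = 4d = 4 * (-469) = -1876

-1876


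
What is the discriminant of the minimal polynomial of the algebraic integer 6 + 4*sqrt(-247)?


The element 6 + 4*sqrt(-247) has minimal polynomial:
x^2 - 12*x + 3988
Discriminant = (-12)^2 - 4*(3988)
= 144 - 15952
= -15808

-15808


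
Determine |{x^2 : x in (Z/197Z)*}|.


For prime p, the number of non-zero quadratic residues is (p-1)/2.
= (197-1)/2
= 98

98


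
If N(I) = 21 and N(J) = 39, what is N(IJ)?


N(IJ) = N(I) * N(J)
= 21 * 39
= 819

819


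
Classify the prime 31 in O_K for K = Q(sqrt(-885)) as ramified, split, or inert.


K = Q(sqrt(-885)). Since d mod 4 = 3, disc(K) = -3540.
Check p | disc: -3540 mod 31 = 25.
p does not divide disc. Compute Legendre symbol (d/p):
14^((31-1)/2) mod 31 = 1
(d/p) = 1, so p splits: (p) = P*P' with e=1, f=1, g=2.
Therefore p is split.

split


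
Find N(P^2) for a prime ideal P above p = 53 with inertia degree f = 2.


N(P^a) = p^(a*f)
= 53^(2*2)
= 53^4
= 7890481

7890481


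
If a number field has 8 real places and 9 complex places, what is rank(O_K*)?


By Dirichlet's unit theorem:
rank = r1 + r2 - 1
= 8 + 9 - 1
= 16

16


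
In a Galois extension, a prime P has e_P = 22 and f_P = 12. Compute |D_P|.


|D_P| = e * f
= 22 * 12
= 264

264


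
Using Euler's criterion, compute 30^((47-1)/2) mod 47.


p = 47 is prime and the exponent is (p-1)/2 = 23, so by Euler's criterion 30^23 = (30/47) = +1 or -1 mod 47.
Compute by square-and-multiply:
  23 = 16 + 4 + 2 + 1 (binary 10111)
  Repeated squaring mod 47: 30^1 = 30, 30^2 = 7, 30^4 = 2, 30^8 = 4, 30^16 = 16
  30^23 = 30^16 * 30^4 * 30^2 * 30^1 = 16 * 2 * 7 * 30 mod 47
    16 * 2 = 32 = 32 mod 47
    32 * 7 = 224 = 36 mod 47
    36 * 30 = 1080 = 46 mod 47
  30^23 = 46 mod 47
Result 46 = p - 1 = -1 mod 47: 30 is a quadratic non-residue mod 47. As a residue in [0, p-1] the value is 46.
30^23 mod 47 = 46

46


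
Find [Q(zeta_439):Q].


The degree equals Euler's totient phi(439).
439 = 439
phi(439) = 438

438


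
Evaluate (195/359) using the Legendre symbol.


p = 359 is prime, so compute (195/359) with the reciprocity algorithm (Jacobi-symbol steps: pull out 2s via (2/n), flip via reciprocity, reduce):
  reciprocity: (195/359) -> -(359/195)
  reduce: (164/195)
  pull out 2: (2/195) = -1  (since 195 mod 8 = 3)
  pull out 2: (2/195) = -1  (since 195 mod 8 = 3)
  reciprocity: (41/195) -> +(195/41)
  reduce: (31/41)
  reciprocity: (31/41) -> +(41/31)
  reduce: (10/31)
  pull out 2: (2/31) = +1  (since 31 mod 8 = 7)
  reciprocity: (5/31) -> +(31/5)
  reduce: (1/5)
  (1/5) = 1
Product of signs = -1
(195/359) = -1

-1


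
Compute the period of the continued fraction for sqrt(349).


Run the CF algorithm for sqrt(349).
a_0 = floor(sqrt(349)) = 18; set m_0=0, q_0=1.
Recurrence: m' = q*a - m,  q' = (d - m'^2)/q,  a' = floor((a_0 + m')/q').
  step 1: m=18, q=25, a=1
  step 2: m=7, q=12, a=2
  step 3: m=17, q=5, a=7
  step 4: m=18, q=5, a=7
  step 5: m=17, q=12, a=2
  step 6: m=7, q=25, a=1
  step 7: m=18, q=1, a=36
a_7 = 2*a_0 = 36, so the period closes here.
sqrt(349) = [18; 1, 2, 7, 7, 2, 1, 36]
Period length = 7

7


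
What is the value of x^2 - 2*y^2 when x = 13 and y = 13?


x^2 - d*y^2
= 13^2 - 2*13^2
= 169 - 338
= -169

-169


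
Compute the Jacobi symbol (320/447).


Compute (320/447) via quadratic reciprocity:
  pull out 2: (2/447) = +1  (since 447 mod 8 = 7)
  pull out 2: (2/447) = +1  (since 447 mod 8 = 7)
  pull out 2: (2/447) = +1  (since 447 mod 8 = 7)
  pull out 2: (2/447) = +1  (since 447 mod 8 = 7)
  pull out 2: (2/447) = +1  (since 447 mod 8 = 7)
  pull out 2: (2/447) = +1  (since 447 mod 8 = 7)
  reciprocity: (5/447) -> +(447/5)
  reduce: (2/5)
  pull out 2: (2/5) = -1  (since 5 mod 8 = 5)
  (1/5) = 1
Product of signs = -1

-1


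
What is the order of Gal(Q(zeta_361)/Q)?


|Gal(Q(zeta_361)/Q)| = phi(361)
= 342

342


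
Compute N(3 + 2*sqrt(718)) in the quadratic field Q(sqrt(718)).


N(a + b*sqrt(d)) = a^2 - d*b^2
= (3)^2 - (718)*(2)^2
= 9 - 2872
= -2863

-2863


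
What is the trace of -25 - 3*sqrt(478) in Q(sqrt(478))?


Tr(a + b*sqrt(d)) = (a + b*sqrt(d)) + (a - b*sqrt(d)) = 2a
= 2 * (-25)
= -50

-50


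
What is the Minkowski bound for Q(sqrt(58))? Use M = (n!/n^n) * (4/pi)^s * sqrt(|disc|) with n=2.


d = 58, d mod 4 = 2, so disc(K) = 4d = 232; |disc(K)| = 232
Real quadratic field, so n = 2, s = r2 = 0, r1 = 2
M = (n!/n^n) * (4/pi)^s * sqrt(|disc(K)|) = (2!/2^2) * (4/pi)^0 * sqrt(232)
= 0.5 * 1.000000 * 15.231546
= 7.6158

7.6158
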